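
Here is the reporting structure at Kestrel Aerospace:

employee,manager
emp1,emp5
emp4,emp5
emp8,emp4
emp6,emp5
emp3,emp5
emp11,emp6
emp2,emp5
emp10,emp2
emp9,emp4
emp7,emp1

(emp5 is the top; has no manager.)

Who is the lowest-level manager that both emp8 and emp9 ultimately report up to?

emp4

emp8's chain of managers is emp4, emp5. emp9's chain of managers is emp4, emp5. The first manager that appears in both chains is emp4.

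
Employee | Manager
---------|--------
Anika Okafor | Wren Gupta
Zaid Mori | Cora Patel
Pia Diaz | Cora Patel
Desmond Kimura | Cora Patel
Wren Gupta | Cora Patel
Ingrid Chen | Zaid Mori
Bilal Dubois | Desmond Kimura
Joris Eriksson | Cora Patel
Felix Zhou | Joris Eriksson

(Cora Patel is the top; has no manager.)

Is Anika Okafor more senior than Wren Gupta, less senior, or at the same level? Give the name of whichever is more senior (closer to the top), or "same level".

Wren Gupta

Anika Okafor is 2 levels below Cora Patel; Wren Gupta is 1. Wren Gupta is higher.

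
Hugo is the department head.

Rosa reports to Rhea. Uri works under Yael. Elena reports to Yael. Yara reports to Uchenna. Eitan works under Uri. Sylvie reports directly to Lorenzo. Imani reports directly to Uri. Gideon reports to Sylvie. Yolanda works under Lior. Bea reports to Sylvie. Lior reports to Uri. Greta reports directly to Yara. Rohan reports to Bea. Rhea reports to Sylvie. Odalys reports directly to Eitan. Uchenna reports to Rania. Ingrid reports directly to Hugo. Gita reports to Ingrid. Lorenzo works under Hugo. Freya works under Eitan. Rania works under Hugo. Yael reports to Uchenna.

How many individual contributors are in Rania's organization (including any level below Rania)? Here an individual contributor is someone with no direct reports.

The people in Rania's organization with no one reporting to them are Greta, Elena, Odalys, Freya, Yolanda, Imani. That is 6.

6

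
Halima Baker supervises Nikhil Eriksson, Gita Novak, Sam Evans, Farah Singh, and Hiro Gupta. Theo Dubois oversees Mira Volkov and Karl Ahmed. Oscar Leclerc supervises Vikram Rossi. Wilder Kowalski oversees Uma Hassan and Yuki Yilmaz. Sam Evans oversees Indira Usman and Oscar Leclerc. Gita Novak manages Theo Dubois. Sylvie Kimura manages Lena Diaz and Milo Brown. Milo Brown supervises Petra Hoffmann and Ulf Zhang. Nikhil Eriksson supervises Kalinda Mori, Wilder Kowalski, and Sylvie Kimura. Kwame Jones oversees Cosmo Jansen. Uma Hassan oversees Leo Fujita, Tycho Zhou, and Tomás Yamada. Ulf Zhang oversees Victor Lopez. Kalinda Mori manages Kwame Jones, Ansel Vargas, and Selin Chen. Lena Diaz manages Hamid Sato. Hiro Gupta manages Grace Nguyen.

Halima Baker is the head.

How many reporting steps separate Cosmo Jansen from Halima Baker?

Chain from Cosmo Jansen up to Halima Baker: Cosmo Jansen → Kwame Jones → Kalinda Mori → Nikhil Eriksson → Halima Baker. That is 4 steps up, so Cosmo Jansen is 4 levels below Halima Baker.

4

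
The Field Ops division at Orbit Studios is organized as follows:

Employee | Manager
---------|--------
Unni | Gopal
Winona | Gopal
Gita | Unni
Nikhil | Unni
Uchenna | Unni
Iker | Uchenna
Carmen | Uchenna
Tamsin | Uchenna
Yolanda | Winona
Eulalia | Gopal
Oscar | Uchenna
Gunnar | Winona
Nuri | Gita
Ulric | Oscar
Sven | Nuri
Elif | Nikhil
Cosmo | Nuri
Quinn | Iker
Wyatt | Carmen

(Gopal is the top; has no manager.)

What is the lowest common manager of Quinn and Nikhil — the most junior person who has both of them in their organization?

Unni

Quinn's chain of managers is Iker, Uchenna, Unni, Gopal. Nikhil's chain of managers is Unni, Gopal. The first manager that appears in both chains is Unni.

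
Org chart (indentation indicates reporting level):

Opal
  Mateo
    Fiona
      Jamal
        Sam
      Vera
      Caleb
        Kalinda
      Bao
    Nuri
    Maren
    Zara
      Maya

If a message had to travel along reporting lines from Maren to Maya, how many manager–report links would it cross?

Maren is 1 level below Mateo, and Maya is 2 levels below Mateo (their lowest common manager). The shortest path runs up from Maren to Mateo and back down to Maya: 1 + 2 = 3 links.

3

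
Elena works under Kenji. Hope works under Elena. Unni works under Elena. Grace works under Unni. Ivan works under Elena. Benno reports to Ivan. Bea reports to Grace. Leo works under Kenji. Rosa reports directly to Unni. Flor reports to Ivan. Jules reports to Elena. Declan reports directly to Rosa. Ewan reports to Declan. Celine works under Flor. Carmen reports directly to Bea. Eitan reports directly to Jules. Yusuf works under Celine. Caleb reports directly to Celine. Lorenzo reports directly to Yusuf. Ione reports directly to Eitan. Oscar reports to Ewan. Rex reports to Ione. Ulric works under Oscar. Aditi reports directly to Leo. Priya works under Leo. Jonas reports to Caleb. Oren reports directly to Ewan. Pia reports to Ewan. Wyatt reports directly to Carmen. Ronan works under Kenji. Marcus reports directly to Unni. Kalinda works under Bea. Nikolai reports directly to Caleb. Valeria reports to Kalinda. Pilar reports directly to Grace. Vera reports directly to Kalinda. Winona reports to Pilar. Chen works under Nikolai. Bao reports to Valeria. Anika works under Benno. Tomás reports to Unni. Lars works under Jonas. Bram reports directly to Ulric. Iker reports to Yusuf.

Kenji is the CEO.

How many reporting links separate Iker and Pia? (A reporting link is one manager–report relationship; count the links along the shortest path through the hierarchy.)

10

Iker is 5 levels below Elena, and Pia is 5 levels below Elena (their lowest common manager). The shortest path runs up from Iker to Elena and back down to Pia: 5 + 5 = 10 links.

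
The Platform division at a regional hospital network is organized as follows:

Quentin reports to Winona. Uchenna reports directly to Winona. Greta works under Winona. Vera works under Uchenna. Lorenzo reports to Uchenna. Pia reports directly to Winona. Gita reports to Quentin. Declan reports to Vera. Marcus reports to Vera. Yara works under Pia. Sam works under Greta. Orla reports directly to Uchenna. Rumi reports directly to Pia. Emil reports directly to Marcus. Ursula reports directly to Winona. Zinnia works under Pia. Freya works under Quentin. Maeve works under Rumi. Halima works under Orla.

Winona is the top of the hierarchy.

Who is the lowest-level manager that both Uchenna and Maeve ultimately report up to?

Winona

Uchenna's chain of managers is Winona. Maeve's chain of managers is Rumi, Pia, Winona. The first manager that appears in both chains is Winona.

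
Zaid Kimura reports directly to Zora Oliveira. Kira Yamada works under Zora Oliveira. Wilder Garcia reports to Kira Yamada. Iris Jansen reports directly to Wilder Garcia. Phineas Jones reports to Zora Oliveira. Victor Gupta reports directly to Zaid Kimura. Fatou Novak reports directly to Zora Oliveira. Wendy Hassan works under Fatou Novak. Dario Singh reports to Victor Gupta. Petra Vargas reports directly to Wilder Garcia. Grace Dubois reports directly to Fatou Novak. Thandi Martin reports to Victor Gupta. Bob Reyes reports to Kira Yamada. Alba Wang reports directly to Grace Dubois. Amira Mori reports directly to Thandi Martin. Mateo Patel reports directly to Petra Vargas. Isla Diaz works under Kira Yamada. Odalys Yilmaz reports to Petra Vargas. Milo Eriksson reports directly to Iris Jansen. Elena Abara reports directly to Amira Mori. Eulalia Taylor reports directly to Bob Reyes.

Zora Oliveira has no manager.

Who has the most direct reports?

Zora Oliveira

Direct-report counts: Zora Oliveira has 4; Fatou Novak has 2; Grace Dubois has 1; Kira Yamada has 3; Bob Reyes has 1; Wilder Garcia has 2; Petra Vargas has 2; Iris Jansen has 1; Zaid Kimura has 1; Victor Gupta has 2; Thandi Martin has 1; Amira Mori has 1. The largest is 4, held by Zora Oliveira.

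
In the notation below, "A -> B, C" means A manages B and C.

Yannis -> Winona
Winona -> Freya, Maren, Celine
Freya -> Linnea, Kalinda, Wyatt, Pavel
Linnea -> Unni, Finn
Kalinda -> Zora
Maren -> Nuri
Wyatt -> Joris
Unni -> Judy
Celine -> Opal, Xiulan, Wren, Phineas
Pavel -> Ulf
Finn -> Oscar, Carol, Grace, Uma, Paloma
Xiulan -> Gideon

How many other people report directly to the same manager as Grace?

Grace reports to Finn. Finn's other direct reports are Oscar, Carol, Uma, Paloma — 4 peers.

4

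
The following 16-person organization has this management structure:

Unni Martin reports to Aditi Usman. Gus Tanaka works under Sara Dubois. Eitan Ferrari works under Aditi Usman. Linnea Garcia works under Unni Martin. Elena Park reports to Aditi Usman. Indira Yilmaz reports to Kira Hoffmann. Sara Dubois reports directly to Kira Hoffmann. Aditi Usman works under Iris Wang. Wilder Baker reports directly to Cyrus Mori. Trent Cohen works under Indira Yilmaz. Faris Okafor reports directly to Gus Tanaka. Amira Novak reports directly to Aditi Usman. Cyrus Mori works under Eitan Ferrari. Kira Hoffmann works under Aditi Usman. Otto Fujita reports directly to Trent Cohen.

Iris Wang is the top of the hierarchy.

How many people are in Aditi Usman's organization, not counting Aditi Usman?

Aditi Usman directly manages Kira Hoffmann, Unni Martin, Eitan Ferrari, Elena Park, Amira Novak. Under Kira Hoffmann: Indira Yilmaz, Trent Cohen, Otto Fujita, Sara Dubois, Gus Tanaka, Faris Okafor (6). Under Unni Martin: Linnea Garcia (1). Under Eitan Ferrari: Cyrus Mori, Wilder Baker (2). Elena Park has no reports. Amira Novak has no reports. So Aditi Usman's organization is 5 direct reports plus everyone under them: 7 + 2 + 3 + 1 + 1 = 14.

14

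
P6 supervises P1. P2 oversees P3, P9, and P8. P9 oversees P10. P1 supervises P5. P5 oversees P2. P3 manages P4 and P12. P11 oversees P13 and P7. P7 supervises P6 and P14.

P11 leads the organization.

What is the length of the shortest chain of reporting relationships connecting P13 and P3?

7

P13 is 1 level below P11, and P3 is 6 levels below P11 (their lowest common manager). The shortest path runs up from P13 to P11 and back down to P3: 1 + 6 = 7 links.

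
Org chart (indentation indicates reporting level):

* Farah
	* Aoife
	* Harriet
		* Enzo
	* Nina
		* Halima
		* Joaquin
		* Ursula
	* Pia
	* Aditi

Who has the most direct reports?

Farah

Direct-report counts: Farah has 5; Nina has 3; Harriet has 1. The largest is 5, held by Farah.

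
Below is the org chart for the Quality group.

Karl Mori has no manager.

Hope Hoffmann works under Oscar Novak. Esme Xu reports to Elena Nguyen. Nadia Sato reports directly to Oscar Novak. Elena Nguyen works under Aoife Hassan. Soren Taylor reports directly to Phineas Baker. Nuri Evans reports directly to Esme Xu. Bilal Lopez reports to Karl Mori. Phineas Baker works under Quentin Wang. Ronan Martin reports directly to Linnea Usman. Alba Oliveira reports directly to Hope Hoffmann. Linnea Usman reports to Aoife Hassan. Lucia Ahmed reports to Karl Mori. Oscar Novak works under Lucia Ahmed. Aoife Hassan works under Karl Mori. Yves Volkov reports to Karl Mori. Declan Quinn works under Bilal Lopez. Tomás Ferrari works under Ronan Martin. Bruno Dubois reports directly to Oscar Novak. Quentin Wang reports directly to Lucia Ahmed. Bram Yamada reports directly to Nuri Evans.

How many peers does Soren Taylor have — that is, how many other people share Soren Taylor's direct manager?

Soren Taylor reports to Phineas Baker, and Phineas Baker has no other direct reports. Soren Taylor has 0 peers.

0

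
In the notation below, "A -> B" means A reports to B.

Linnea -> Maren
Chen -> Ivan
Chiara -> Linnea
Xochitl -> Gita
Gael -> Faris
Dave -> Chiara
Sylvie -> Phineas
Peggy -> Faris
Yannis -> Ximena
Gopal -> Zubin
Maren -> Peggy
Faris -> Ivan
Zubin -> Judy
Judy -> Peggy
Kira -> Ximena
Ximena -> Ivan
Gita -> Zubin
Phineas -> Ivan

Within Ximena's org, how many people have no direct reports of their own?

The people in Ximena's organization with no one reporting to them are Yannis, Kira. That is 2.

2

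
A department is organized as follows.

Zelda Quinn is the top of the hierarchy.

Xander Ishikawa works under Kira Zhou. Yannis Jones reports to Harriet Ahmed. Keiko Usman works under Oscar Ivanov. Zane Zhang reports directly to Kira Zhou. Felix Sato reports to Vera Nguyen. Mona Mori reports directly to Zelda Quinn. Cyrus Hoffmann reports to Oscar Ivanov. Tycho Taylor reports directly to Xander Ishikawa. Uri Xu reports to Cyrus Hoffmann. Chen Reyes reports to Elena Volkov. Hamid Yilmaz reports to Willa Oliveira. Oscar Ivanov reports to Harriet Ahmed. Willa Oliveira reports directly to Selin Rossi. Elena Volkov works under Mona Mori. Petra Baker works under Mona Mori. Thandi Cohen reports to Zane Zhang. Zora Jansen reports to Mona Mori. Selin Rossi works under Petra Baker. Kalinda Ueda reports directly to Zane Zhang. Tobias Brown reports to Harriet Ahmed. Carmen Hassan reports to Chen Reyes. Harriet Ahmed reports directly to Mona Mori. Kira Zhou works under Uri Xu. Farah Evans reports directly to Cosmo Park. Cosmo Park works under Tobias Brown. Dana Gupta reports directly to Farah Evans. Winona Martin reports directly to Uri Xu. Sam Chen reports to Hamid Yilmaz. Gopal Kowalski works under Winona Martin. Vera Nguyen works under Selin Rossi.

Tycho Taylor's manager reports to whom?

Kira Zhou

Tycho Taylor reports to Xander Ishikawa, and Xander Ishikawa reports to Kira Zhou. So Tycho Taylor's skip-level manager is Kira Zhou.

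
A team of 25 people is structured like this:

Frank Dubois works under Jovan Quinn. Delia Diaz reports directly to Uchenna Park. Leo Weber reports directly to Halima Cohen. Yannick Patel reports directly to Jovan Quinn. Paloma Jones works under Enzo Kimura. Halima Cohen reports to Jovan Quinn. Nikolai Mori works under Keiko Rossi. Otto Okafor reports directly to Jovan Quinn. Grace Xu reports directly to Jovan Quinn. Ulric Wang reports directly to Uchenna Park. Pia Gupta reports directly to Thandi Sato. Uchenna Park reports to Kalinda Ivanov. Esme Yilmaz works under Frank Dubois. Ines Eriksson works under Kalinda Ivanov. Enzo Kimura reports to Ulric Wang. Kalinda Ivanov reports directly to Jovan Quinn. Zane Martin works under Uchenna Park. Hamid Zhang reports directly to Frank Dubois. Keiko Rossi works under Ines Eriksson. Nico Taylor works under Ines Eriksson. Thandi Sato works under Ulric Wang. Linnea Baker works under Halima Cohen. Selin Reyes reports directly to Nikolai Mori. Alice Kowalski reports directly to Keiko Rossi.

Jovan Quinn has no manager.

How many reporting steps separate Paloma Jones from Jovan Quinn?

5

Chain from Paloma Jones up to Jovan Quinn: Paloma Jones → Enzo Kimura → Ulric Wang → Uchenna Park → Kalinda Ivanov → Jovan Quinn. That is 5 steps up, so Paloma Jones is 5 levels below Jovan Quinn.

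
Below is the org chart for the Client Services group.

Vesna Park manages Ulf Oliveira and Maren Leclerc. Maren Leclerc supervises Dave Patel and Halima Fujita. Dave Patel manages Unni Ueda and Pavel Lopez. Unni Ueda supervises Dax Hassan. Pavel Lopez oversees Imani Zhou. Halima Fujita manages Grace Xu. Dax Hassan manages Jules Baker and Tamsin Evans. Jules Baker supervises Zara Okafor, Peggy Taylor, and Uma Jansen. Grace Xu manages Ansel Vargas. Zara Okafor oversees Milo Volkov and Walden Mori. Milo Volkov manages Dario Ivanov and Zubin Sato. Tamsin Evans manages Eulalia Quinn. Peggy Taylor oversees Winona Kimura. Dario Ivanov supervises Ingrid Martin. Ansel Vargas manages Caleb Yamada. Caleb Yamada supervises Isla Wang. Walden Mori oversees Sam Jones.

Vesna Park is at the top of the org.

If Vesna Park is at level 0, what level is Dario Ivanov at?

8

Chain from Dario Ivanov up to Vesna Park: Dario Ivanov → Milo Volkov → Zara Okafor → Jules Baker → Dax Hassan → Unni Ueda → Dave Patel → Maren Leclerc → Vesna Park. That is 8 steps up, so Dario Ivanov is 8 levels below Vesna Park.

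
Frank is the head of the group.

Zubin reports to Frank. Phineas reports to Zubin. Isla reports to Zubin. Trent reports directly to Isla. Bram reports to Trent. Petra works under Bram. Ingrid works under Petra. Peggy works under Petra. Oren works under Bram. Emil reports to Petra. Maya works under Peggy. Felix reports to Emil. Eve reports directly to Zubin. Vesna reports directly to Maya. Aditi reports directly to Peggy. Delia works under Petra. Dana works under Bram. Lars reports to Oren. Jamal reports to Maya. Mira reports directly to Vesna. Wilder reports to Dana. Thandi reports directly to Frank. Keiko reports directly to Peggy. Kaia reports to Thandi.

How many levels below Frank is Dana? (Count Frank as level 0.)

5

Chain from Dana up to Frank: Dana → Bram → Trent → Isla → Zubin → Frank. That is 5 steps up, so Dana is 5 levels below Frank.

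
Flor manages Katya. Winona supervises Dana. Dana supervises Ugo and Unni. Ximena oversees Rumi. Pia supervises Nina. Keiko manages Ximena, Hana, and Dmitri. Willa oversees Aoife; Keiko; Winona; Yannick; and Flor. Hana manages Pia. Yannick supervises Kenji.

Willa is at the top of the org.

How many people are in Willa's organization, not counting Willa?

16

Willa directly manages Keiko, Yannick, Flor, Winona, Aoife. Under Keiko: Dmitri, Hana, Pia, Nina, Ximena, Rumi (6). Under Yannick: Kenji (1). Under Flor: Katya (1). Under Winona: Dana, Ugo, Unni (3). Aoife has no reports. So Willa's organization is 5 direct reports plus everyone under them: 7 + 2 + 2 + 4 + 1 = 16.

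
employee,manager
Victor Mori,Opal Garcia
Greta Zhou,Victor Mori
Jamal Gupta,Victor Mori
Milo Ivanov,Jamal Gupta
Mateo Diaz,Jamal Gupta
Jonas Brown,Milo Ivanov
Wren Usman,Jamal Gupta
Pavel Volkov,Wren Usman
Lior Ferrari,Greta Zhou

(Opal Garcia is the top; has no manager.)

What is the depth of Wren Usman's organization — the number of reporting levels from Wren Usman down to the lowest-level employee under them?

1

The longest chain under Wren Usman runs Wren Usman → Pavel Volkov, which is 1 level below Wren Usman.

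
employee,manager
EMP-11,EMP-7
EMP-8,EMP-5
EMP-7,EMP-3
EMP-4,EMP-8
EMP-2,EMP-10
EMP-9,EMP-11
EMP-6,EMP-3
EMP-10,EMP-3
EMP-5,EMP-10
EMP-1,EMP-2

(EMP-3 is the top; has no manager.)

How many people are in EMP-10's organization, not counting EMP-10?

EMP-10 directly manages EMP-5, EMP-2. Under EMP-5: EMP-8, EMP-4 (2). Under EMP-2: EMP-1 (1). So EMP-10's organization is 2 direct reports plus everyone under them: 3 + 2 = 5.

5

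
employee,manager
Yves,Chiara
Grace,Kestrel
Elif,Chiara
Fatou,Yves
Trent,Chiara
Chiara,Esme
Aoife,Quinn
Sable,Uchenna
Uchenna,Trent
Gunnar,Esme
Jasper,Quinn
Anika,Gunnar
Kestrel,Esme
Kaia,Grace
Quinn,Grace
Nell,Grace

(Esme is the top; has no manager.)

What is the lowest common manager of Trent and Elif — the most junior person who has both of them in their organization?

Chiara

Trent's chain of managers is Chiara, Esme. Elif's chain of managers is Chiara, Esme. The first manager that appears in both chains is Chiara.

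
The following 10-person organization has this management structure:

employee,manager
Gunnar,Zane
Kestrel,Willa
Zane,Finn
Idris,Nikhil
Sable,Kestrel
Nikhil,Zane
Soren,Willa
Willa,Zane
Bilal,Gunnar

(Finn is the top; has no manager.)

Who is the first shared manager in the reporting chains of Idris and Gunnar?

Idris's chain of managers is Nikhil, Zane, Finn. Gunnar's chain of managers is Zane, Finn. The first manager that appears in both chains is Zane.

Zane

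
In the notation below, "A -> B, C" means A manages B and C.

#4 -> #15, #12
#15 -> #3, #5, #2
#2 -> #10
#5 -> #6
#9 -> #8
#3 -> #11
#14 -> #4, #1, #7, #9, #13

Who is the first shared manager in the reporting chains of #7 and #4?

#14

#7's chain of managers is #14. #4's chain of managers is #14. The first manager that appears in both chains is #14.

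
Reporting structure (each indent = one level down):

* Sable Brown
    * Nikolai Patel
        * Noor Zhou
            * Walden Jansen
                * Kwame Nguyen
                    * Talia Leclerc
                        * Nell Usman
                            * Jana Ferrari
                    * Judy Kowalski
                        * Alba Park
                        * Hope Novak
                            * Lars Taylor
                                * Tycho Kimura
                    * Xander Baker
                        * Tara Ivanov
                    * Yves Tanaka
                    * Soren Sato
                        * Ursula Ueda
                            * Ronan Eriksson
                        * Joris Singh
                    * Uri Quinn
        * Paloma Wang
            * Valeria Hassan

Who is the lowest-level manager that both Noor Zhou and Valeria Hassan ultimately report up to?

Noor Zhou's chain of managers is Nikolai Patel, Sable Brown. Valeria Hassan's chain of managers is Paloma Wang, Nikolai Patel, Sable Brown. The first manager that appears in both chains is Nikolai Patel.

Nikolai Patel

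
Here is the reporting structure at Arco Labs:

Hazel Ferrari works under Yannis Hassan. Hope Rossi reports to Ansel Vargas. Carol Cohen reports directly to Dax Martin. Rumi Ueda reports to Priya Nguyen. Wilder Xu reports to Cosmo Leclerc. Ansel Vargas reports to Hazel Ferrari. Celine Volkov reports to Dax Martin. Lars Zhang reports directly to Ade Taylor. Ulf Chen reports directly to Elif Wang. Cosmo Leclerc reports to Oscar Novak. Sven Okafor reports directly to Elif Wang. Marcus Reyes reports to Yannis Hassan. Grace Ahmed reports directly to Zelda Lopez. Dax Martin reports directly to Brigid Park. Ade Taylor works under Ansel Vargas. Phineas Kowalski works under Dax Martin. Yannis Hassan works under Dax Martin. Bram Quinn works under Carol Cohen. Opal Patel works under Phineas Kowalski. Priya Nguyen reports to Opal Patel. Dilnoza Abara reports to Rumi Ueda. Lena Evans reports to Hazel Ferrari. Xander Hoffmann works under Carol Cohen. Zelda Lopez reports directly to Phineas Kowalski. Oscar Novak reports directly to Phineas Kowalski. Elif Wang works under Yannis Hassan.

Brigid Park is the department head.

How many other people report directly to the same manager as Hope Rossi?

Hope Rossi reports to Ansel Vargas. Ansel Vargas's other direct reports are Ade Taylor — 1 peer.

1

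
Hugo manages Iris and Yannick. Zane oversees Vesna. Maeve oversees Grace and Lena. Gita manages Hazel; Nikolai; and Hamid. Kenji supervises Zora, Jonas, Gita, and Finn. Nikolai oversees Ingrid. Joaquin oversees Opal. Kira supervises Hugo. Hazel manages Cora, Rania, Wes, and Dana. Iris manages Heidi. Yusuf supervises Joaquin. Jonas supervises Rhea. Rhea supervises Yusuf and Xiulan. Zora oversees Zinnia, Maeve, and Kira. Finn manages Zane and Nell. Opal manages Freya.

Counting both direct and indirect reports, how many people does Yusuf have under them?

Yusuf directly manages Joaquin. Under Joaquin: Opal, Freya (2). That's 3 in total.

3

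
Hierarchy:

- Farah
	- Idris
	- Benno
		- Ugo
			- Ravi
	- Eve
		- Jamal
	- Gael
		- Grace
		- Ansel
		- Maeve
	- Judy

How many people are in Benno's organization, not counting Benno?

2

Benno directly manages Ugo. Under Ugo: Ravi (1). That's 2 in total.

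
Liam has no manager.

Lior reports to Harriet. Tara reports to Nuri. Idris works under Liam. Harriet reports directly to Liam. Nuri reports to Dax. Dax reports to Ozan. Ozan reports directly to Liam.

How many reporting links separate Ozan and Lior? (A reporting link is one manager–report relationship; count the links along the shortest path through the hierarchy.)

3

Ozan is 1 level below Liam, and Lior is 2 levels below Liam (their lowest common manager). The shortest path runs up from Ozan to Liam and back down to Lior: 1 + 2 = 3 links.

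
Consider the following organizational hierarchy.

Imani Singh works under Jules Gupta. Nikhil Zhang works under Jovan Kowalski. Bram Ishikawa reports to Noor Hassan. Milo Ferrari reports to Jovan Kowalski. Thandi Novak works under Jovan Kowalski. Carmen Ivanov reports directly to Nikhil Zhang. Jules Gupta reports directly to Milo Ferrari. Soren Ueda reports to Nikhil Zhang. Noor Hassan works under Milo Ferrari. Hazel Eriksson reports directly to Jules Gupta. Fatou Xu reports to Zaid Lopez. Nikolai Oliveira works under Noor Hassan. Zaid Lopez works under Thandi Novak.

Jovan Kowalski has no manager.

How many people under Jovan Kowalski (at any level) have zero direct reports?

The people in Jovan Kowalski's organization with no one reporting to them are Soren Ueda, Carmen Ivanov, Fatou Xu, Bram Ishikawa, Nikolai Oliveira, Hazel Eriksson, Imani Singh. That is 7.

7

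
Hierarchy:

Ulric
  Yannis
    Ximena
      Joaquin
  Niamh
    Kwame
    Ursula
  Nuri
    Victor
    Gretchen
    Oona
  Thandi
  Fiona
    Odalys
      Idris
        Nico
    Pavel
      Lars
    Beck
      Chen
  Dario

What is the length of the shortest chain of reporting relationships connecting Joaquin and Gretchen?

5

Joaquin is 3 levels below Ulric, and Gretchen is 2 levels below Ulric (their lowest common manager). The shortest path runs up from Joaquin to Ulric and back down to Gretchen: 3 + 2 = 5 links.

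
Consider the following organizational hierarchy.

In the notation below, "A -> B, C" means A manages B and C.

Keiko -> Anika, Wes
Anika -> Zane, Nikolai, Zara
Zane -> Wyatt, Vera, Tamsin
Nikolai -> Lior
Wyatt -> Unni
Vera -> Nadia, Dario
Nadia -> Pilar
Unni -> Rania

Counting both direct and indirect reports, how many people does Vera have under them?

3

Vera directly manages Nadia, Dario. Under Nadia: Pilar (1). Dario has no reports. So Vera's organization is 2 direct reports plus everyone under them: 2 + 1 = 3.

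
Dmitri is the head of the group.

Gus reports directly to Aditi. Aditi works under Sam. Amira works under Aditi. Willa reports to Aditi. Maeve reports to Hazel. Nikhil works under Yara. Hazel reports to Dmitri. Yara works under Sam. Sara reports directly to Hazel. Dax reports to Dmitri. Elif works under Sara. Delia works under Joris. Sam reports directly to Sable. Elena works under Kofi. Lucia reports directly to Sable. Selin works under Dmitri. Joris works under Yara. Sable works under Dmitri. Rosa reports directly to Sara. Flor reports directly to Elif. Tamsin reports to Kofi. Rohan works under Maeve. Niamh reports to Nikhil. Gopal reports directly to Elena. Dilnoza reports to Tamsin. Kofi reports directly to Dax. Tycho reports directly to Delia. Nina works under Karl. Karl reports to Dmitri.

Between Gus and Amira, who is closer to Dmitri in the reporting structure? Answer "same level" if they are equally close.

same level

Both Gus and Amira are 4 levels below Dmitri.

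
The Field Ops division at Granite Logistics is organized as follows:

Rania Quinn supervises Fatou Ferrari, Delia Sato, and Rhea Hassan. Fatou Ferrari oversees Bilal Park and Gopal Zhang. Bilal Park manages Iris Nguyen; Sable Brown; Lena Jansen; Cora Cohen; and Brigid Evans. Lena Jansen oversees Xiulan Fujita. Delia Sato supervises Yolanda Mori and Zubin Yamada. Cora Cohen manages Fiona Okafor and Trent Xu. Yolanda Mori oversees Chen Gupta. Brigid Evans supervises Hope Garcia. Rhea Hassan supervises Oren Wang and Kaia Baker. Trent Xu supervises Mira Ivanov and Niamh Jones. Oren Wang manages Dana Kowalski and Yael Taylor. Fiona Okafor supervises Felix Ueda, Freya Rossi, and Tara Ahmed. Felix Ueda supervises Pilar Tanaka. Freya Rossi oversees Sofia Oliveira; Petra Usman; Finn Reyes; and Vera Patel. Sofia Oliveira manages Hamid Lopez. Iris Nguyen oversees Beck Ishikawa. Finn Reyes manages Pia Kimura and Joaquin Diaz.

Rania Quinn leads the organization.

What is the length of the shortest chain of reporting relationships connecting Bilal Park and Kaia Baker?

4

Bilal Park is 2 levels below Rania Quinn, and Kaia Baker is 2 levels below Rania Quinn (their lowest common manager). The shortest path runs up from Bilal Park to Rania Quinn and back down to Kaia Baker: 2 + 2 = 4 links.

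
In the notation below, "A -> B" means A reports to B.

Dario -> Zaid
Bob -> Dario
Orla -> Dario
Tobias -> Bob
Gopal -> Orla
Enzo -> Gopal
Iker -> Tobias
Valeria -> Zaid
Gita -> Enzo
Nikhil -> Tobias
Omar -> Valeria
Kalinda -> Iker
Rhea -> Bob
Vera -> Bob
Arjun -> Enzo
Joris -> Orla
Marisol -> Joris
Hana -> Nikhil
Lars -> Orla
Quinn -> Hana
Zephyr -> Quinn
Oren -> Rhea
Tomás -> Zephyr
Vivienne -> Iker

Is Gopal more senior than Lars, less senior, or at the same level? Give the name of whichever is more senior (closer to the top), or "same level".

Both Gopal and Lars are 3 levels below Zaid.

same level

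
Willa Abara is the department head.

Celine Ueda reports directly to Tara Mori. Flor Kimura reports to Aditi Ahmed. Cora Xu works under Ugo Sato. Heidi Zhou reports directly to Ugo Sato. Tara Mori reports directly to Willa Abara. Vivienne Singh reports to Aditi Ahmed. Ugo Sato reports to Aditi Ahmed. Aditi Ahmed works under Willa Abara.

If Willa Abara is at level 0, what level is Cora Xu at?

3

Chain from Cora Xu up to Willa Abara: Cora Xu → Ugo Sato → Aditi Ahmed → Willa Abara. That is 3 steps up, so Cora Xu is 3 levels below Willa Abara.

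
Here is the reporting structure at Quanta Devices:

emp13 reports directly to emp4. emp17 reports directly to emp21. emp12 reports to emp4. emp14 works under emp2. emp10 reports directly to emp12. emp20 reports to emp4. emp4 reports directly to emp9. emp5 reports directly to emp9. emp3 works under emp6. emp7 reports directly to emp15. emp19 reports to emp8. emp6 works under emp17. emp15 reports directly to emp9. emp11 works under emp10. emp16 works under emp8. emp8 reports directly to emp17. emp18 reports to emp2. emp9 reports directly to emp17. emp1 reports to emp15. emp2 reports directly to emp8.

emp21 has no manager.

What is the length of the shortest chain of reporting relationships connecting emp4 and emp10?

2

emp10 is in emp4's organization: the chain from emp10 up to emp4 is emp10 → emp12 → emp4, which is 2 links.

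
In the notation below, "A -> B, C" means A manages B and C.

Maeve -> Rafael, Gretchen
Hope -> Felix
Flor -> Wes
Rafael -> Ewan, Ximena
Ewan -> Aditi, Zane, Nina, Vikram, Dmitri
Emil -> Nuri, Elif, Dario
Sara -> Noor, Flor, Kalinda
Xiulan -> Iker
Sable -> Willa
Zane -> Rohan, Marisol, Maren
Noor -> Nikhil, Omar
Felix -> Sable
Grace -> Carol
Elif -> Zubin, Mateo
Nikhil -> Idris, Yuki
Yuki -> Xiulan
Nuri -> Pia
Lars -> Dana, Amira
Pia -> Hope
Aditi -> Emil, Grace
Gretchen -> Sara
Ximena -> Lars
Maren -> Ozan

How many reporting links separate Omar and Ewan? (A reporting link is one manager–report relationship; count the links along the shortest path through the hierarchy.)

Omar is 4 levels below Maeve, and Ewan is 2 levels below Maeve (their lowest common manager). The shortest path runs up from Omar to Maeve and back down to Ewan: 4 + 2 = 6 links.

6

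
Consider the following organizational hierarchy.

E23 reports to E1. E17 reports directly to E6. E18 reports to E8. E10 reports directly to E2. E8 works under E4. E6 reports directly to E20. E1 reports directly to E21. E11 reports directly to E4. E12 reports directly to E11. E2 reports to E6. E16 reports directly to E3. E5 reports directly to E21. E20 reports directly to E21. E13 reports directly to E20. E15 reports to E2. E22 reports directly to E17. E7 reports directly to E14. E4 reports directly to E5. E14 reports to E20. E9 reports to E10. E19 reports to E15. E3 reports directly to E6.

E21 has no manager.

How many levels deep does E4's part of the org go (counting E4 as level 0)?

2

The longest chain under E4 runs E4 → E8 → E18, which is 2 levels below E4.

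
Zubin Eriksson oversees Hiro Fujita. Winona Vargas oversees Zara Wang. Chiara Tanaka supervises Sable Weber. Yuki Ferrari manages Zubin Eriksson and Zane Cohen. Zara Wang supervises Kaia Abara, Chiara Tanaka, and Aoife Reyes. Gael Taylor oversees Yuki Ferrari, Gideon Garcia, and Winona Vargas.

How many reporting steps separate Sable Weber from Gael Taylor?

4

Chain from Sable Weber up to Gael Taylor: Sable Weber → Chiara Tanaka → Zara Wang → Winona Vargas → Gael Taylor. That is 4 steps up, so Sable Weber is 4 levels below Gael Taylor.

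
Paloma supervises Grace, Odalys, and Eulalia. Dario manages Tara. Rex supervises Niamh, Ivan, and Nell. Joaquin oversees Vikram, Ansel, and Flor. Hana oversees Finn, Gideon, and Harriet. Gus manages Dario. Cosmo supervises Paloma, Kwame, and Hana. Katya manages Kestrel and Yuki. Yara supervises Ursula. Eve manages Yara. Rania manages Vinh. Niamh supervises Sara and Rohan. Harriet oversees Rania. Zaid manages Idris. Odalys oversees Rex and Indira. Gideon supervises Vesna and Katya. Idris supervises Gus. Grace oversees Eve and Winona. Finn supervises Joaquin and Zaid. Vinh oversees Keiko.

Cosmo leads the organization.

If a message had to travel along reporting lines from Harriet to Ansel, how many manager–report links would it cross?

4

Harriet is 1 level below Hana, and Ansel is 3 levels below Hana (their lowest common manager). The shortest path runs up from Harriet to Hana and back down to Ansel: 1 + 3 = 4 links.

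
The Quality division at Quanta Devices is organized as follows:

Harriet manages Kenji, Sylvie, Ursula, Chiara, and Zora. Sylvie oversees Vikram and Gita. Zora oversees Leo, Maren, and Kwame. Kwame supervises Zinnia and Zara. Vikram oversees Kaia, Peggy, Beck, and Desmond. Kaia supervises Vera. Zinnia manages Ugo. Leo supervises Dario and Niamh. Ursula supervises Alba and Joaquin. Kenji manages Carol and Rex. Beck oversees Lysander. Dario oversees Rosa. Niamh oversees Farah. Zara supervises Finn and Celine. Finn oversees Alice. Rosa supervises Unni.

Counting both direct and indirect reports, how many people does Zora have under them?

14

Zora directly manages Kwame, Maren, Leo. Under Kwame: Zara, Celine, Finn, Alice, Zinnia, Ugo (6). Maren has no reports. Under Leo: Niamh, Farah, Dario, Rosa, Unni (5). So Zora's organization is 3 direct reports plus everyone under them: 7 + 1 + 6 = 14.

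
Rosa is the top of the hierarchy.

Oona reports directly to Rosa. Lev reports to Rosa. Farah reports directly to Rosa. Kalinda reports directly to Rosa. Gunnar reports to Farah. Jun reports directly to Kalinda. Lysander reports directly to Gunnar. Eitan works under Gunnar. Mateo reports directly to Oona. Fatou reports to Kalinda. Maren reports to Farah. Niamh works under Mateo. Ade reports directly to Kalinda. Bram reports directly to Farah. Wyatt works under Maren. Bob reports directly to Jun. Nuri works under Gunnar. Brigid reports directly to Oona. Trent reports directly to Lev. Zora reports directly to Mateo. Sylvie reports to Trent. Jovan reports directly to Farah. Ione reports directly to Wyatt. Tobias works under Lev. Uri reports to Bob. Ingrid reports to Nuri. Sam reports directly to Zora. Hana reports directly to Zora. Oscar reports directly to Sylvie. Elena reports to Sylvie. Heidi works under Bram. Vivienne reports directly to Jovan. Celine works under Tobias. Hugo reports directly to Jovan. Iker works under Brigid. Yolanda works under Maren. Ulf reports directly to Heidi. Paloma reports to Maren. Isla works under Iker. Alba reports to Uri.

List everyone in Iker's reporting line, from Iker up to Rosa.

Iker reports to Brigid. Brigid reports to Oona. Oona reports to Rosa. Rosa is at the top.

Iker -> Brigid -> Oona -> Rosa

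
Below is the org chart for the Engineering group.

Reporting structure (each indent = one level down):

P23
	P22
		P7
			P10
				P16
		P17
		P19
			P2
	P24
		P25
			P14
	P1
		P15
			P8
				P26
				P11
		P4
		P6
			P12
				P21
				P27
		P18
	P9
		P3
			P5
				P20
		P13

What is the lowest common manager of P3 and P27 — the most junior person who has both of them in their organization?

P3's chain of managers is P9, P23. P27's chain of managers is P12, P6, P1, P23. The first manager that appears in both chains is P23.

P23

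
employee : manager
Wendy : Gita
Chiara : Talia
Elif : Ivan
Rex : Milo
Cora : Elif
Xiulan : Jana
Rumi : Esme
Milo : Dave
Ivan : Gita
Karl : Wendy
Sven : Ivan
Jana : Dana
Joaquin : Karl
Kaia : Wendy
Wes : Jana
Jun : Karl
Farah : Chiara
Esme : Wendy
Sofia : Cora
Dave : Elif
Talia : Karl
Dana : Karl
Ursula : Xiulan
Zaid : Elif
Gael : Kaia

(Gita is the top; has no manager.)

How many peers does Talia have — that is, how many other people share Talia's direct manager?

3

Talia reports to Karl. Karl's other direct reports are Dana, Jun, Joaquin — 3 peers.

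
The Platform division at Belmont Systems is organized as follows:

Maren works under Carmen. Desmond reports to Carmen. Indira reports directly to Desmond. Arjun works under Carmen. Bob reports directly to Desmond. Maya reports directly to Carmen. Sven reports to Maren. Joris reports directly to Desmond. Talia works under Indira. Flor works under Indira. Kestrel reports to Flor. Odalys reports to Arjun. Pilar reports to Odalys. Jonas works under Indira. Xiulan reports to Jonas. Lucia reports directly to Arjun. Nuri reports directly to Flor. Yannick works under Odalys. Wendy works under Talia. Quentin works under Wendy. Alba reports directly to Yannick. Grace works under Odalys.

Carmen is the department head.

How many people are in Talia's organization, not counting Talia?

2

Talia directly manages Wendy. Under Wendy: Quentin (1). That's 2 in total.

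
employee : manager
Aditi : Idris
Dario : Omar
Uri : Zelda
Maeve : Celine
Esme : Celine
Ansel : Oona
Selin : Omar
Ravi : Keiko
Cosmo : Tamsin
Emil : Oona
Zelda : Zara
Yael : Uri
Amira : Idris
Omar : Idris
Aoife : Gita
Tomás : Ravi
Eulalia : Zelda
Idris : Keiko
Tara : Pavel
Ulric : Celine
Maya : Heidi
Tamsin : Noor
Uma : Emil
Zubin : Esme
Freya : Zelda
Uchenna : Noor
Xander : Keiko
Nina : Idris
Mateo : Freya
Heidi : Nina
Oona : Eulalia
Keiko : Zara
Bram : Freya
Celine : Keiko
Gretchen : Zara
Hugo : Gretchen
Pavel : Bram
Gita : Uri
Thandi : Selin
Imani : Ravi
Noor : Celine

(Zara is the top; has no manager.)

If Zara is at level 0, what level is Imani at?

Chain from Imani up to Zara: Imani → Ravi → Keiko → Zara. That is 3 steps up, so Imani is 3 levels below Zara.

3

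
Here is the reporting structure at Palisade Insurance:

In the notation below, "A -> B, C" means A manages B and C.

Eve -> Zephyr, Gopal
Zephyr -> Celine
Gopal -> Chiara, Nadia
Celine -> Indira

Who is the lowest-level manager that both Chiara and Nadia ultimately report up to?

Chiara's chain of managers is Gopal, Eve. Nadia's chain of managers is Gopal, Eve. The first manager that appears in both chains is Gopal.

Gopal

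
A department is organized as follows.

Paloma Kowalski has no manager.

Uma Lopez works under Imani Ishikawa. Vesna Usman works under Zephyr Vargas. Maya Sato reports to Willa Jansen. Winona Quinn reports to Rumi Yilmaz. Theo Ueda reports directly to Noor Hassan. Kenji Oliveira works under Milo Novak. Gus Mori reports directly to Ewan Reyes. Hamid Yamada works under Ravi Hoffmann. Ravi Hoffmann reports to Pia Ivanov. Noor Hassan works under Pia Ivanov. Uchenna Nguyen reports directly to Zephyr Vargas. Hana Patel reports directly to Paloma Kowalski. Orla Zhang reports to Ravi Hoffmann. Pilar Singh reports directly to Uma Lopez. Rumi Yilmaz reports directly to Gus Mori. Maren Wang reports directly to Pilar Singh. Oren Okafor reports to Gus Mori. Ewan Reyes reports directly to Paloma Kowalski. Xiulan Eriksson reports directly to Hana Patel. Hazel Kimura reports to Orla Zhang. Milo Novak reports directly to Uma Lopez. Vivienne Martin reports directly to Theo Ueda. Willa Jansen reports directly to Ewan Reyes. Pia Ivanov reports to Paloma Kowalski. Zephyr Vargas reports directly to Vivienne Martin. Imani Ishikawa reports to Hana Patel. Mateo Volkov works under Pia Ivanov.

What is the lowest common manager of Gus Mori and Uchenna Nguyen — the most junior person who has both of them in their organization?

Paloma Kowalski

Gus Mori's chain of managers is Ewan Reyes, Paloma Kowalski. Uchenna Nguyen's chain of managers is Zephyr Vargas, Vivienne Martin, Theo Ueda, Noor Hassan, Pia Ivanov, Paloma Kowalski. The first manager that appears in both chains is Paloma Kowalski.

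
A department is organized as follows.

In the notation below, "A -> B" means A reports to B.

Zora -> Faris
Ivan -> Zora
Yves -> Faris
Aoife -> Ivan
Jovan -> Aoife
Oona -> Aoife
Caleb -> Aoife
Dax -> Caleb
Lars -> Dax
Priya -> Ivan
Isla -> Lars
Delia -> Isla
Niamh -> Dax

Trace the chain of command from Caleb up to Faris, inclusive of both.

Caleb reports to Aoife. Aoife reports to Ivan. Ivan reports to Zora. Zora reports to Faris. Faris is at the top.

Caleb -> Aoife -> Ivan -> Zora -> Faris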